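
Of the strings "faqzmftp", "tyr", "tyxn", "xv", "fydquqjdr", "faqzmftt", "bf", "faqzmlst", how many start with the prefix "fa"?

Filter for entries beginning with "fa":
Matches: "faqzmftp", "faqzmftt", "faqzmlst"
Count: 3

3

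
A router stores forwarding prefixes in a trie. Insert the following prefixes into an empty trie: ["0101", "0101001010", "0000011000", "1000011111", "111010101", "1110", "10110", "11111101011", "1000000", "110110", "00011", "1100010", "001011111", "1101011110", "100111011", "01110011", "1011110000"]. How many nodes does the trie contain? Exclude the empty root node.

91

Trace insertions, counting only characters that open a new branch:
  "0101" → 4 new (0, 1, 0, 1)
  "0101001010" → prefix "0101" already present; 6 new (0, 0, 1, 0, 1, 0)
  "0000011000" → prefix "0" already present; 9 new (0, 0, 0, 0, 1, 1, 0, 0, 0)
  "1000011111" → 10 new (1, 0, 0, 0, 0, 1, 1, 1, 1, 1)
  "111010101" → prefix "1" already present; 8 new (1, 1, 0, 1, 0, 1, 0, 1)
  "1110" → prefix "1110" already present; 0 new (none)
  "10110" → prefix "10" already present; 3 new (1, 1, 0)
  "11111101011" → prefix "111" already present; 8 new (1, 1, 1, 0, 1, 0, 1, 1)
  "1000000" → prefix "10000" already present; 2 new (0, 0)
  "110110" → prefix "11" already present; 4 new (0, 1, 1, 0)
  "00011" → prefix "000" already present; 2 new (1, 1)
  "1100010" → prefix "110" already present; 4 new (0, 0, 1, 0)
  "001011111" → prefix "00" already present; 7 new (1, 0, 1, 1, 1, 1, 1)
  "1101011110" → prefix "1101" already present; 6 new (0, 1, 1, 1, 1, 0)
  "100111011" → prefix "100" already present; 6 new (1, 1, 1, 0, 1, 1)
  "01110011" → prefix "01" already present; 6 new (1, 1, 0, 0, 1, 1)
  "1011110000" → prefix "1011" already present; 6 new (1, 1, 0, 0, 0, 0)
Total nodes = 4 + 6 + 9 + 10 + 8 + 0 + 3 + 8 + 2 + 4 + 2 + 4 + 7 + 6 + 6 + 6 + 6 = 91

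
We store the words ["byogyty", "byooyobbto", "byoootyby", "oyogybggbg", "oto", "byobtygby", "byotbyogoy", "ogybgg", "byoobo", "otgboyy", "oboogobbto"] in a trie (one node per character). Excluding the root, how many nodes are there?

Count nodes per top-level branch (shared prefixes stored once):
  'b'-branch (byobtygby, byogyty, byoobo, byoootyby, byooyobbto, byotbyogoy): 34 nodes
  'o'-branch (oboogobbto, ogybgg, otgboyy, oto, oyogybggbg): 31 nodes
Sum: 65

65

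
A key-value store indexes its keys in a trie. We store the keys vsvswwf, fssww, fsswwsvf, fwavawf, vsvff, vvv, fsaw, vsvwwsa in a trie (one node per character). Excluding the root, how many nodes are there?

Count nodes per top-level branch (shared prefixes stored once):
  'f'-branch (fsaw, fssww, fsswwsvf, fwavawf): 16 nodes
  'v'-branch (vsvff, vsvswwf, vsvwwsa, vvv): 15 nodes
Sum: 31

31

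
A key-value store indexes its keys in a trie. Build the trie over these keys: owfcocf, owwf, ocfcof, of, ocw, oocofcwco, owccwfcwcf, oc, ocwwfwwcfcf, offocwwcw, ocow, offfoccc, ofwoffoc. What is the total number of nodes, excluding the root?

Trace insertions, counting only characters that open a new branch:
  "owfcocf" → 7 new (o, w, f, c, o, c, f)
  "owwf" → prefix "ow" already present; 2 new (w, f)
  "ocfcof" → prefix "o" already present; 5 new (c, f, c, o, f)
  "of" → prefix "o" already present; 1 new (f)
  "ocw" → prefix "oc" already present; 1 new (w)
  "oocofcwco" → prefix "o" already present; 8 new (o, c, o, f, c, w, c, o)
  "owccwfcwcf" → prefix "ow" already present; 8 new (c, c, w, f, c, w, c, f)
  "oc" → prefix "oc" already present; 0 new (none)
  "ocwwfwwcfcf" → prefix "ocw" already present; 8 new (w, f, w, w, c, f, c, f)
  "offocwwcw" → prefix "of" already present; 7 new (f, o, c, w, w, c, w)
  "ocow" → prefix "oc" already present; 2 new (o, w)
  "offfoccc" → prefix "off" already present; 5 new (f, o, c, c, c)
  "ofwoffoc" → prefix "of" already present; 6 new (w, o, f, f, o, c)
Total nodes = 7 + 2 + 5 + 1 + 1 + 8 + 8 + 0 + 8 + 7 + 2 + 5 + 6 = 60

60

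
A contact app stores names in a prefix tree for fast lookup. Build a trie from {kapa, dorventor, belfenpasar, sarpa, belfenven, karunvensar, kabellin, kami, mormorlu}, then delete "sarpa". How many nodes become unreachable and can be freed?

After clearing the end-marker at "sarpa", prune upward until reaching a node still needed by another word.
No other word shares any prefix with "sarpa", so all 5 of its nodes go.
Nodes removed: 5

5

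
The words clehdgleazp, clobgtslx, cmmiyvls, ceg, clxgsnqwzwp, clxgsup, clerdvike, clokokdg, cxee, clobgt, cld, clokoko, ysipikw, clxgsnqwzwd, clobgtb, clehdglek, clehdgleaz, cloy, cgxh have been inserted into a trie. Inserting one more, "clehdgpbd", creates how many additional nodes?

3

The longest prefix of "clehdgpbd" already in the trie is "clehdg" (length 6).
So 9 − 6 = 3 new nodes.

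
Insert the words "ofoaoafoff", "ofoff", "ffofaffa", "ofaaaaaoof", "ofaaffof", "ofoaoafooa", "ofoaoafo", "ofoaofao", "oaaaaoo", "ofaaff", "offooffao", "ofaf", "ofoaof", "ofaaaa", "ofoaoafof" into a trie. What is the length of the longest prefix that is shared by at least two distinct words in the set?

9

Equivalently: take the maximum, over all pairs, of their longest common prefix length.
"ofoaoafof" and "ofoaoafoff" agree on "ofoaoafof" (9 characters) before diverging; nothing deeper is shared.
Longest shared-prefix length: 9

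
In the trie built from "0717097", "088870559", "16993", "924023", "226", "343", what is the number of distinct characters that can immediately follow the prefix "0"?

The children of the "0" node are the distinct next characters among strings starting with "0".
Distinct next characters after "0": 7, 8.
That node has 2 child edges.

2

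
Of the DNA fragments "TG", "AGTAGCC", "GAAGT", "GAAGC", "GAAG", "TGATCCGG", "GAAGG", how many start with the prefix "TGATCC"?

1

Walk to "TGATCC"; the words in its subtree are exactly those with that prefix.
Matches: "TGATCCGG"
Count: 1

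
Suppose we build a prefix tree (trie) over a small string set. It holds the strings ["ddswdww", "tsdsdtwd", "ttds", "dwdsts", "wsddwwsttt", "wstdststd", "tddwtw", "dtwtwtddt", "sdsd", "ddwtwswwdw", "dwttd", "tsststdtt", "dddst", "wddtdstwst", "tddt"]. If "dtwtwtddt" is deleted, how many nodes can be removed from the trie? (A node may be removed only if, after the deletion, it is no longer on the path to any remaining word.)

A node on "dtwtwtddt"'s path can go only if nothing else ends at it or branches off below it.
The suffix "twtwtddt" (8 nodes) is used only by "dtwtwtddt"; the node for "d" still has the child "d", so pruning stops there.
Nodes removed: 8

8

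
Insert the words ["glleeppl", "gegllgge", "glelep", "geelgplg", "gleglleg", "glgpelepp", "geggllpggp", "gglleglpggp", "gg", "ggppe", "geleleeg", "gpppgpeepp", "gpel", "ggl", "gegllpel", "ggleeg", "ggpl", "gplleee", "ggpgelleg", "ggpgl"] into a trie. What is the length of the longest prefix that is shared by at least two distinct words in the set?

5

Look for the deepest trie node that still has at least two words in its subtree.
e.g. "gegllgge" and "gegllpel" share the prefix "gegll" of length 5; no pair shares a longer one.
Longest shared-prefix length: 5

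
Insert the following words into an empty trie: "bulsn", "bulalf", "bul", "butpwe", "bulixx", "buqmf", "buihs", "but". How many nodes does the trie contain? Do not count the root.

21

Trie structure (* marks end of a word):
(root)
└─ b
   └─ u
      ├─ i
      │  └─ h
      │     └─ s *
      ├─ l *
      │  ├─ a
      │  │  └─ l
      │  │     └─ f *
      │  ├─ i
      │  │  └─ x
      │  │     └─ x *
      │  └─ s
      │     └─ n *
      ├─ q
      │  └─ m
      │     └─ f *
      └─ t *
         └─ p
            └─ w
               └─ e *
Counting every labelled node above: 21.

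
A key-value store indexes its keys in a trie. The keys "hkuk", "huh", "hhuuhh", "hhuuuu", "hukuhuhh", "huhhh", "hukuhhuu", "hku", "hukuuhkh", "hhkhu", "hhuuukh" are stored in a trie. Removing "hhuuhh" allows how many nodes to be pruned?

2

Walk "hhuuhh" from the leaf back toward the root, removing each node that no remaining word uses.
The suffix "hh" (2 nodes) is used only by "hhuuhh"; the node for "hhuu" still has the child "u", so pruning stops there.
Nodes removed: 2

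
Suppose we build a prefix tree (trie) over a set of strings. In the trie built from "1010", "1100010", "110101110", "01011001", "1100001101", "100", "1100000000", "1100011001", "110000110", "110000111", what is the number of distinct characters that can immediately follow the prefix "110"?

2

Walk "110" from the root, arriving at one node.
Distinct next characters after "110": 0, 1.
That node has 2 child edges.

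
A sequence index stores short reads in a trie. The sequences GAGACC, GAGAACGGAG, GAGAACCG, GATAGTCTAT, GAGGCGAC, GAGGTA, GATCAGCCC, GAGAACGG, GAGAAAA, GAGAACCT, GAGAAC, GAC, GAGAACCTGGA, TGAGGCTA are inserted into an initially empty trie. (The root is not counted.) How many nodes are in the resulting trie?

50

For each word, the new-node count is its length minus the longest prefix already in the trie:
  "GAGACC" → 6 new (G, A, G, A, C, C)
  "GAGAACGGAG" → prefix "GAGA" already present; 6 new (A, C, G, G, A, G)
  "GAGAACCG" → prefix "GAGAAC" already present; 2 new (C, G)
  "GATAGTCTAT" → prefix "GA" already present; 8 new (T, A, G, T, C, T, A, T)
  "GAGGCGAC" → prefix "GAG" already present; 5 new (G, C, G, A, C)
  "GAGGTA" → prefix "GAGG" already present; 2 new (T, A)
  "GATCAGCCC" → prefix "GAT" already present; 6 new (C, A, G, C, C, C)
  "GAGAACGG" → prefix "GAGAACGG" already present; 0 new (none)
  "GAGAAAA" → prefix "GAGAA" already present; 2 new (A, A)
  "GAGAACCT" → prefix "GAGAACC" already present; 1 new (T)
  "GAGAAC" → prefix "GAGAAC" already present; 0 new (none)
  "GAC" → prefix "GA" already present; 1 new (C)
  "GAGAACCTGGA" → prefix "GAGAACCT" already present; 3 new (G, G, A)
  "TGAGGCTA" → 8 new (T, G, A, G, G, C, T, A)
Total nodes = 6 + 6 + 2 + 8 + 5 + 2 + 6 + 0 + 2 + 1 + 0 + 1 + 3 + 8 = 50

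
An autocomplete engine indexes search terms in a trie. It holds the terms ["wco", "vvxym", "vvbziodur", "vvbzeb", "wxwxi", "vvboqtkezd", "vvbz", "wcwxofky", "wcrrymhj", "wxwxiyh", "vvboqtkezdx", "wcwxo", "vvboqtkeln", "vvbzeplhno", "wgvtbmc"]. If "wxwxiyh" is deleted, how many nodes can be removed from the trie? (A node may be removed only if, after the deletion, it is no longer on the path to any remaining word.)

Walk "wxwxiyh" from the leaf back toward the root, removing each node that no remaining word uses.
The suffix "yh" (2 nodes) is used only by "wxwxiyh"; "wxwxi" is itself a stored word, so pruning stops there.
Nodes removed: 2

2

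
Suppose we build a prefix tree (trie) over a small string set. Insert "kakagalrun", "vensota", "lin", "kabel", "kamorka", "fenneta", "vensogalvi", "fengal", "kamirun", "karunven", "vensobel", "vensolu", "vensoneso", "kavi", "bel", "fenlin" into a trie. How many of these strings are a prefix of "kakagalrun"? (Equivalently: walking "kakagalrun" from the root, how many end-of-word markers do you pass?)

1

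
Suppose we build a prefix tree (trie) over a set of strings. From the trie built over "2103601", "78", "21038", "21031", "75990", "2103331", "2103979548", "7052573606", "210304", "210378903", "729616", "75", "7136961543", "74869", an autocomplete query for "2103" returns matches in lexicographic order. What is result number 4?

DFS of the "2103" subtree visits, in order: "210304", "21031", "2103331", "2103601", "210378903", "21038", "2103979548"
Position 4: 2103601

2103601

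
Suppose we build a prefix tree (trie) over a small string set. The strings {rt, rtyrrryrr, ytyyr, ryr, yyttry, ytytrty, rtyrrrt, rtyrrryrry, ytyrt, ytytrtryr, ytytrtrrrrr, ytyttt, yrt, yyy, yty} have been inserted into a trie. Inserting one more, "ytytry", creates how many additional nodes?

"ytytr" is already a path in the trie; the remaining "y" must be added.
So 6 − 5 = 1 new nodes.

1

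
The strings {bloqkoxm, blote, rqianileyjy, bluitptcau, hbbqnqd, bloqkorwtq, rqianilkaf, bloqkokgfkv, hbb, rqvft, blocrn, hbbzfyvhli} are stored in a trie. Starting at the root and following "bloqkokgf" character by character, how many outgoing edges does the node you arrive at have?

1

The children of the "bloqkokgf" node are the distinct next characters among strings starting with "bloqkokgf".
Distinct next characters after "bloqkokgf": k.
That node has 1 child edge.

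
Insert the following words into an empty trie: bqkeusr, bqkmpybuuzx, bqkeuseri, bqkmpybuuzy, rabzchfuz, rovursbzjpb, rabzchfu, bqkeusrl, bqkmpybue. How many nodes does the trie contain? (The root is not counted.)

Count nodes per top-level branch (shared prefixes stored once):
  'b'-branch (bqkeuseri, bqkeusr, bqkeusrl, bqkmpybue, bqkmpybuuzx, bqkmpybuuzy): 21 nodes
  'r'-branch (rabzchfu, rabzchfuz, rovursbzjpb): 19 nodes
Sum: 40

40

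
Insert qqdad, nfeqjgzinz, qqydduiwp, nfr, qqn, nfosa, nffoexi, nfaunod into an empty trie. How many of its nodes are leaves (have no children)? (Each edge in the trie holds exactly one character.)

A leaf is a node with no children — equivalently, the end of a word that is not a proper prefix of any other stored word.
Those words: "nfaunod", "nfeqjgzinz", "nffoexi", "nfosa", "nfr", "qqdad", "qqn", "qqydduiwp"
Leaf count: 8

8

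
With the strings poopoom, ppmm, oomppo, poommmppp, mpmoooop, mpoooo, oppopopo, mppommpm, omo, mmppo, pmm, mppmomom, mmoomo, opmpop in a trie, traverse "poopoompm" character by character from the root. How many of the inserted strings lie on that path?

Traverse "poopoompm" character by character; count nodes along the way that are marked as word ends.
Prefixes of the query that are stored words: "poopoom"
Count: 1

1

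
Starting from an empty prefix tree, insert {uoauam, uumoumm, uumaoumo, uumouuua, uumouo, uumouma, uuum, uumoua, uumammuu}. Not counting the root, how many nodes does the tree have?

Count nodes per top-level branch (shared prefixes stored once):
  'u'-branch (uoauam, uumammuu, uumaoumo, uumoua, uumouma, uumoumm, uumouo, uumouuua, uuum): 29 nodes
Sum: 29

29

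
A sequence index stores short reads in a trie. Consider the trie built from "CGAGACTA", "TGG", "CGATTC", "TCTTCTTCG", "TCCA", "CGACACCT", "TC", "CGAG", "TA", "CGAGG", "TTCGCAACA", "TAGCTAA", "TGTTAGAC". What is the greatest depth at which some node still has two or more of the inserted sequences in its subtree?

4

Look for the deepest trie node that still has at least two words in its subtree.
"CGAG" and "CGAGACTA" agree on "CGAG" (4 characters) before diverging; nothing deeper is shared.
Longest shared-prefix length: 4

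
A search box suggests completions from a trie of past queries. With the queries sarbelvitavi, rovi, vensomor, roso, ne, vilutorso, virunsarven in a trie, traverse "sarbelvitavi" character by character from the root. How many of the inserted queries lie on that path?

Check each prefix of "sarbelvitavi" against the stored set — each match is an end-marker on the path.
Prefixes of the query that are stored words: "sarbelvitavi"
Count: 1

1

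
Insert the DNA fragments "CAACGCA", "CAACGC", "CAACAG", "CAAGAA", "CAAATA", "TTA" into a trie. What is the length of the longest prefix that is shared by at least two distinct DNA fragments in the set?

6

The deepest shared node is where two words last agree before diverging.
e.g. "CAACGC" and "CAACGCA" share the prefix "CAACGC" of length 6; no pair shares a longer one.
Longest shared-prefix length: 6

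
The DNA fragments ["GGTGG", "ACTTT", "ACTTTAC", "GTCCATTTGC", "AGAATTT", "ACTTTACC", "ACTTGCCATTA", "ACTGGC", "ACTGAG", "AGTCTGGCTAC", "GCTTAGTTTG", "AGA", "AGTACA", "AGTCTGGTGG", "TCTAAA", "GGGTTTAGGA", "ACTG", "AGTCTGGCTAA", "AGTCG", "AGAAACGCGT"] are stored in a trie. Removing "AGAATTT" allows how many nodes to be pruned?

After clearing the end-marker at "AGAATTT", prune upward until reaching a node still needed by another word.
The suffix "TTT" (3 nodes) is used only by "AGAATTT"; the node for "AGAA" still has the child "A", so pruning stops there.
Nodes removed: 3

3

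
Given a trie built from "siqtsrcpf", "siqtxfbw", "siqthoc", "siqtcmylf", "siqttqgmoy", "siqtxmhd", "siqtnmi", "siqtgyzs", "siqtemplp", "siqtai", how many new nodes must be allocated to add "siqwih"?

The longest prefix of "siqwih" already in the trie is "siq" (length 3).
So 6 − 3 = 3 new nodes.

3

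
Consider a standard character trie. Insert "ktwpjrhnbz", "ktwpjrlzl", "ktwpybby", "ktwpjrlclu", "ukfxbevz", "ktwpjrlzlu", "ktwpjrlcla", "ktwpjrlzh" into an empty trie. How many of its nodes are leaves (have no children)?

Leaves are exactly the stored words that no other stored word extends.
Those words: "ktwpjrhnbz", "ktwpjrlcla", "ktwpjrlclu", "ktwpjrlzh", "ktwpjrlzlu", "ktwpybby", "ukfxbevz"
Leaf count: 7

7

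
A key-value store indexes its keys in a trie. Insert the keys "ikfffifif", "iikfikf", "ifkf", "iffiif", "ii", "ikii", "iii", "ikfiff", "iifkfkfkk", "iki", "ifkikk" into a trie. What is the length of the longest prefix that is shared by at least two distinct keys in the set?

Look for the deepest trie node that still has at least two words in its subtree.
e.g. "ifkf" and "ifkikk" share the prefix "ifk" of length 3; no pair shares a longer one.
Longest shared-prefix length: 3

3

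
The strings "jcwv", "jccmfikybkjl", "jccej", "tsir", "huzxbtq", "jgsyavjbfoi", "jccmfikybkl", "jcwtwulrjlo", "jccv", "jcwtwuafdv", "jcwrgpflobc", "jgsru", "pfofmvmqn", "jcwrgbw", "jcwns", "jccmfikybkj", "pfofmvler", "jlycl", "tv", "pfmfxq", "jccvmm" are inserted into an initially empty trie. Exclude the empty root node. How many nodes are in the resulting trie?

88

For each word, the new-node count is its length minus the longest prefix already in the trie:
  "jcwv" → 4 new (j, c, w, v)
  "jccmfikybkjl" → prefix "jc" already present; 10 new (c, m, f, i, k, y, b, k, j, l)
  "jccej" → prefix "jcc" already present; 2 new (e, j)
  "tsir" → 4 new (t, s, i, r)
  "huzxbtq" → 7 new (h, u, z, x, b, t, q)
  "jgsyavjbfoi" → prefix "j" already present; 10 new (g, s, y, a, v, j, b, f, o, i)
  "jccmfikybkl" → prefix "jccmfikybk" already present; 1 new (l)
  "jcwtwulrjlo" → prefix "jcw" already present; 8 new (t, w, u, l, r, j, l, o)
  "jccv" → prefix "jcc" already present; 1 new (v)
  "jcwtwuafdv" → prefix "jcwtwu" already present; 4 new (a, f, d, v)
  "jcwrgpflobc" → prefix "jcw" already present; 8 new (r, g, p, f, l, o, b, c)
  "jgsru" → prefix "jgs" already present; 2 new (r, u)
  "pfofmvmqn" → 9 new (p, f, o, f, m, v, m, q, n)
  "jcwrgbw" → prefix "jcwrg" already present; 2 new (b, w)
  "jcwns" → prefix "jcw" already present; 2 new (n, s)
  "jccmfikybkj" → prefix "jccmfikybkj" already present; 0 new (none)
  "pfofmvler" → prefix "pfofmv" already present; 3 new (l, e, r)
  "jlycl" → prefix "j" already present; 4 new (l, y, c, l)
  "tv" → prefix "t" already present; 1 new (v)
  "pfmfxq" → prefix "pf" already present; 4 new (m, f, x, q)
  "jccvmm" → prefix "jccv" already present; 2 new (m, m)
Total nodes = 4 + 10 + 2 + 4 + 7 + 10 + 1 + 8 + 1 + 4 + 8 + 2 + 9 + 2 + 2 + 0 + 3 + 4 + 1 + 4 + 2 = 88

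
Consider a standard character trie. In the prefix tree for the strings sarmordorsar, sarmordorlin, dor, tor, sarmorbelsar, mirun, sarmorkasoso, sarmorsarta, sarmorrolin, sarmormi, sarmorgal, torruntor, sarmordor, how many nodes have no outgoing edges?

11

A leaf is a node with no children — equivalently, the end of a word that is not a proper prefix of any other stored word.
Those words: "dor", "mirun", "sarmorbelsar", "sarmordorlin", "sarmordorsar", "sarmorgal", "sarmorkasoso", "sarmormi", "sarmorrolin", "sarmorsarta", "torruntor"
Leaf count: 11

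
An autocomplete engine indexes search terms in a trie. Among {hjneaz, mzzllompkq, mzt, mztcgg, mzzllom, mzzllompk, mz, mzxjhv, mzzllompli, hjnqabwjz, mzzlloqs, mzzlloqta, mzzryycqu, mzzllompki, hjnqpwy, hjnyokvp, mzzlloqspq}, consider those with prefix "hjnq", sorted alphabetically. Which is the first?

hjnqabwjz

Filter for "hjnq…" and sort: "hjnqabwjz", "hjnqpwy"
The 1st is hjnqabwjz.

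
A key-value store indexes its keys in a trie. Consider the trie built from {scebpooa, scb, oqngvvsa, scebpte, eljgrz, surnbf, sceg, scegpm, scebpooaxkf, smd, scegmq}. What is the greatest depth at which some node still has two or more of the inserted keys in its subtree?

8

Equivalently: take the maximum, over all pairs, of their longest common prefix length.
e.g. "scebpooa" and "scebpooaxkf" share the prefix "scebpooa" of length 8; no pair shares a longer one.
Longest shared-prefix length: 8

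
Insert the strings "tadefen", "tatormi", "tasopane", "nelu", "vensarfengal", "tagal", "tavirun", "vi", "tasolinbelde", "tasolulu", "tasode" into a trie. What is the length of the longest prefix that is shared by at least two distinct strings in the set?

Look for the deepest trie node that still has at least two words in its subtree.
"tasolinbelde" and "tasolulu" agree on "tasol" (5 characters) before diverging; nothing deeper is shared.
Longest shared-prefix length: 5

5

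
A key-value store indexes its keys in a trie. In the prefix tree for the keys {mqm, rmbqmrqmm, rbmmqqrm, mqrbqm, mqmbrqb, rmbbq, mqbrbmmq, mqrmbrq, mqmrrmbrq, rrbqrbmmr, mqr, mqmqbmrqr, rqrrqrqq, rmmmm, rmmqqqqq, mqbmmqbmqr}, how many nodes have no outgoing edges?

14

A leaf is a node with no children — equivalently, the end of a word that is not a proper prefix of any other stored word.
Those words: "mqbmmqbmqr", "mqbrbmmq", "mqmbrqb", "mqmqbmrqr", "mqmrrmbrq", "mqrbqm", "mqrmbrq", "rbmmqqrm", "rmbbq", "rmbqmrqmm", "rmmmm", "rmmqqqqq", "rqrrqrqq", "rrbqrbmmr"
Leaf count: 14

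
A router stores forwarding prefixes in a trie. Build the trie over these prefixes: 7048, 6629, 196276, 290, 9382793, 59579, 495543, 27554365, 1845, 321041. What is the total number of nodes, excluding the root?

51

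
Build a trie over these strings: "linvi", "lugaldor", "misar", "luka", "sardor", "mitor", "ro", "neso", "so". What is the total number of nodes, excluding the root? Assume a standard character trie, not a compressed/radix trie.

Trie structure (* marks end of a word):
(root)
├─ l
│  ├─ i
│  │  └─ n
│  │     └─ v
│  │        └─ i *
│  └─ u
│     ├─ g
│     │  └─ a
│     │     └─ l
│     │        └─ d
│     │           └─ o
│     │              └─ r *
│     └─ k
│        └─ a *
├─ m
│  └─ i
│     ├─ s
│     │  └─ a
│     │     └─ r *
│     └─ t
│        └─ o
│           └─ r *
├─ n
│  └─ e
│     └─ s
│        └─ o *
├─ r
│  └─ o *
└─ s
   ├─ a
   │  └─ r
   │     └─ d
   │        └─ o
   │           └─ r *
   └─ o *
Counting every labelled node above: 35.

35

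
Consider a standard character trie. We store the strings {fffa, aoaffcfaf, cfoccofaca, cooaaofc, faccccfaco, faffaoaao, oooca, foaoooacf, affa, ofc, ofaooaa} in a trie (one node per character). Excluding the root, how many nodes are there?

69

Count nodes per top-level branch (shared prefixes stored once):
  'a'-branch (affa, aoaffcfaf): 12 nodes
  'c'-branch (cfoccofaca, cooaaofc): 17 nodes
  'f'-branch (faccccfaco, faffaoaao, fffa, foaoooacf): 28 nodes
  'o'-branch (ofaooaa, ofc, oooca): 12 nodes
Sum: 69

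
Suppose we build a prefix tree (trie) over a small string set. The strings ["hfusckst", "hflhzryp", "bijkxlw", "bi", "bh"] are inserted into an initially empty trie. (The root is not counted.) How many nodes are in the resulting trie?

For each word, the new-node count is its length minus the longest prefix already in the trie:
  "hfusckst" → 8 new (h, f, u, s, c, k, s, t)
  "hflhzryp" → prefix "hf" already present; 6 new (l, h, z, r, y, p)
  "bijkxlw" → 7 new (b, i, j, k, x, l, w)
  "bi" → prefix "bi" already present; 0 new (none)
  "bh" → prefix "b" already present; 1 new (h)
Total nodes = 8 + 6 + 7 + 0 + 1 = 22

22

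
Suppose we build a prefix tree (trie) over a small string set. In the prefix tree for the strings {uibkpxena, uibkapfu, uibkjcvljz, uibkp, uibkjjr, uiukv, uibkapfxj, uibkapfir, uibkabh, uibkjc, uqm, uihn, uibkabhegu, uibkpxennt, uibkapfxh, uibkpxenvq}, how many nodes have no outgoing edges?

Leaves are exactly the stored words that no other stored word extends.
Those words: "uibkabhegu", "uibkapfir", "uibkapfu", "uibkapfxh", "uibkapfxj", "uibkjcvljz", "uibkjjr", "uibkpxena", "uibkpxennt", "uibkpxenvq", "uihn", "uiukv", "uqm"
Leaf count: 13

13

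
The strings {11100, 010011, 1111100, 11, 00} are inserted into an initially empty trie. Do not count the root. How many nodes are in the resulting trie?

16

Count nodes per top-level branch (shared prefixes stored once):
  '0'-branch (00, 010011): 7 nodes
  '1'-branch (11, 11100, 1111100): 9 nodes
Sum: 16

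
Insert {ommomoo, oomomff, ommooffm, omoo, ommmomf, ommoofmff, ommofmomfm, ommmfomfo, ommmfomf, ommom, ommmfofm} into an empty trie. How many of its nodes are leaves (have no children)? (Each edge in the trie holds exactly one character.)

A leaf is a node with no children — equivalently, the end of a word that is not a proper prefix of any other stored word.
Those words: "ommmfofm", "ommmfomfo", "ommmomf", "ommofmomfm", "ommomoo", "ommooffm", "ommoofmff", "omoo", "oomomff"
Leaf count: 9

9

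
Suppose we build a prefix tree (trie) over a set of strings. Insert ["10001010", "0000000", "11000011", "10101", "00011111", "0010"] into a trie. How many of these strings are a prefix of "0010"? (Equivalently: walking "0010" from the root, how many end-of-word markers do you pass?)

1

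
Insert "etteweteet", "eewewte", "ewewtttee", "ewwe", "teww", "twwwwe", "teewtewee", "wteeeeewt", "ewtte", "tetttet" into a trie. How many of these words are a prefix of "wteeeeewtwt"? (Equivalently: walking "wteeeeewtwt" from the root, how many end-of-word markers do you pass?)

Walk "wteeeeewtwt" from the root; an end-of-word marker is hit whenever a stored word is a prefix of "wteeeeewtwt".
Prefixes of the query that are stored words: "wteeeeewt"
Count: 1

1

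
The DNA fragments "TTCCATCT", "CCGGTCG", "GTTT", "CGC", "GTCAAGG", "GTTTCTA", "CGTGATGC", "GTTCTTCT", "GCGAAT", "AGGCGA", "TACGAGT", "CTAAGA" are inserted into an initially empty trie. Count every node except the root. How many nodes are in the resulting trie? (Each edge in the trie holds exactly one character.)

62

Trace insertions, counting only characters that open a new branch:
  "TTCCATCT" → 8 new (T, T, C, C, A, T, C, T)
  "CCGGTCG" → 7 new (C, C, G, G, T, C, G)
  "GTTT" → 4 new (G, T, T, T)
  "CGC" → prefix "C" already present; 2 new (G, C)
  "GTCAAGG" → prefix "GT" already present; 5 new (C, A, A, G, G)
  "GTTTCTA" → prefix "GTTT" already present; 3 new (C, T, A)
  "CGTGATGC" → prefix "CG" already present; 6 new (T, G, A, T, G, C)
  "GTTCTTCT" → prefix "GTT" already present; 5 new (C, T, T, C, T)
  "GCGAAT" → prefix "G" already present; 5 new (C, G, A, A, T)
  "AGGCGA" → 6 new (A, G, G, C, G, A)
  "TACGAGT" → prefix "T" already present; 6 new (A, C, G, A, G, T)
  "CTAAGA" → prefix "C" already present; 5 new (T, A, A, G, A)
Total nodes = 8 + 7 + 4 + 2 + 5 + 3 + 6 + 5 + 5 + 6 + 6 + 5 = 62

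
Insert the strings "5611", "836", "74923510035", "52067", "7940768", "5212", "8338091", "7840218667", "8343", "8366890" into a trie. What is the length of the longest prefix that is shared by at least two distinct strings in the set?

3

Look for the deepest trie node that still has at least two words in its subtree.
e.g. "836" and "8366890" share the prefix "836" of length 3; no pair shares a longer one.
Longest shared-prefix length: 3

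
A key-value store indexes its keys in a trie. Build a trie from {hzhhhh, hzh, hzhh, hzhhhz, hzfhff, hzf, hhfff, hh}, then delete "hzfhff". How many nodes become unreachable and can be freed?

After clearing the end-marker at "hzfhff", prune upward until reaching a node still needed by another word.
The suffix "hff" (3 nodes) is used only by "hzfhff"; "hzf" is itself a stored word, so pruning stops there.
Nodes removed: 3

3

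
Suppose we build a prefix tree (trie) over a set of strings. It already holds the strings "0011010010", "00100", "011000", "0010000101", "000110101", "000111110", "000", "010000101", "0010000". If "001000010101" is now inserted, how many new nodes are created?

2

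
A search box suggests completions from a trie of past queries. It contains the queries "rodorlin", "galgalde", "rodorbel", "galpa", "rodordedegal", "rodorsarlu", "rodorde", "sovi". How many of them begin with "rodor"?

5

Traverse to the node for "rodor", then collect every word in that subtree.
Matches: "rodorbel", "rodorde", "rodordedegal", "rodorlin", "rodorsarlu"
Count: 5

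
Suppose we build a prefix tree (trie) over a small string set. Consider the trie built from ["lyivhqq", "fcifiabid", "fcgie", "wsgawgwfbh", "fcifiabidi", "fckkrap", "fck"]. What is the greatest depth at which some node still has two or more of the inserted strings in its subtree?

9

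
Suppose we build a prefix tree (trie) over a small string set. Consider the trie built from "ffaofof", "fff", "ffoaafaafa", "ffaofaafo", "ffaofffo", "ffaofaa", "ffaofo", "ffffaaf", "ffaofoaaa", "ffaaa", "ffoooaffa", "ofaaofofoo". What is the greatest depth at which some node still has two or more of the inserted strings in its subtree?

7

The deepest shared node is where two words last agree before diverging.
e.g. "ffaofaa" and "ffaofaafo" share the prefix "ffaofaa" of length 7; no pair shares a longer one.
Longest shared-prefix length: 7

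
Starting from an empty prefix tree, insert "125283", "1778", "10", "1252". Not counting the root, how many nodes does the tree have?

10

Trie structure (* marks end of a word):
(root)
└─ 1
   ├─ 0 *
   ├─ 2
   │  └─ 5
   │     └─ 2 *
   │        └─ 8
   │           └─ 3 *
   └─ 7
      └─ 7
         └─ 8 *
Counting every labelled node above: 10.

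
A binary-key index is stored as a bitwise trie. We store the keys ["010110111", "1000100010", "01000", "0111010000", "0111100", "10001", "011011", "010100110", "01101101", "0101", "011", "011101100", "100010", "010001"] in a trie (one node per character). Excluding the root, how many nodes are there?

Trace insertions, counting only characters that open a new branch:
  "010110111" → 9 new (0, 1, 0, 1, 1, 0, 1, 1, 1)
  "1000100010" → 10 new (1, 0, 0, 0, 1, 0, 0, 0, 1, 0)
  "01000" → prefix "010" already present; 2 new (0, 0)
  "0111010000" → prefix "01" already present; 8 new (1, 1, 0, 1, 0, 0, 0, 0)
  "0111100" → prefix "0111" already present; 3 new (1, 0, 0)
  "10001" → prefix "10001" already present; 0 new (none)
  "011011" → prefix "011" already present; 3 new (0, 1, 1)
  "010100110" → prefix "0101" already present; 5 new (0, 0, 1, 1, 0)
  "01101101" → prefix "011011" already present; 2 new (0, 1)
  "0101" → prefix "0101" already present; 0 new (none)
  "011" → prefix "011" already present; 0 new (none)
  "011101100" → prefix "011101" already present; 3 new (1, 0, 0)
  "100010" → prefix "100010" already present; 0 new (none)
  "010001" → prefix "01000" already present; 1 new (1)
Total nodes = 9 + 10 + 2 + 8 + 3 + 0 + 3 + 5 + 2 + 0 + 0 + 3 + 0 + 1 = 46

46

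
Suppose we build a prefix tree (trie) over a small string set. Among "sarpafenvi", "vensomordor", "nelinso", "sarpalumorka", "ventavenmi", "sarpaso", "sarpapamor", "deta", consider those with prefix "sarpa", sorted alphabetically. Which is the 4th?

sarpaso

DFS of the "sarpa" subtree visits, in order: "sarpafenvi", "sarpalumorka", "sarpapamor", "sarpaso"
The 4th is sarpaso.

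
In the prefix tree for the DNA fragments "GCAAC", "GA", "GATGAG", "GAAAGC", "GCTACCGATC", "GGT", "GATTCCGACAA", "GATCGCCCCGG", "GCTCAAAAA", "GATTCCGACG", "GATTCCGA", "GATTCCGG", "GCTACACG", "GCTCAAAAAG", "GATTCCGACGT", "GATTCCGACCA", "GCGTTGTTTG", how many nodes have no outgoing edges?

13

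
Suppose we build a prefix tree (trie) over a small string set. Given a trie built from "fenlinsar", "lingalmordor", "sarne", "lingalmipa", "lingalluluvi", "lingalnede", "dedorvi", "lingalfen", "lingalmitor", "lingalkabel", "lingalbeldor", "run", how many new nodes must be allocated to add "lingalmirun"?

3

Walking "lingalmirun" from the root, the first 8 characters ("lingalmi") follow existing edges; "r" is the first miss.
New nodes needed: |"lingalmirun"| − 8 = 11 − 8 = 3.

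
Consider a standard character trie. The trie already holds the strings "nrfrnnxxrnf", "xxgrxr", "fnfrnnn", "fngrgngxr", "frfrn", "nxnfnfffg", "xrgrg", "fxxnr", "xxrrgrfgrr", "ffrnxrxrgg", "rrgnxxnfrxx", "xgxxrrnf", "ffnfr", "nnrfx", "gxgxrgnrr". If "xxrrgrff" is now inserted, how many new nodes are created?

1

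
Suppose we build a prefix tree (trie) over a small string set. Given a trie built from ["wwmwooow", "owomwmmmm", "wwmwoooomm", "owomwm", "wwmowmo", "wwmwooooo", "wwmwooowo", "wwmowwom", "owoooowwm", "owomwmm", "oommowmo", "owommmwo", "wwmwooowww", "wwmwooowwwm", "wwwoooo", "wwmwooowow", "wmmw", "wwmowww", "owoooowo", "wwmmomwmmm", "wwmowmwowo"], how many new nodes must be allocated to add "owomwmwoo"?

3

"owomwm" is already a path in the trie; the remaining "woo" must be added.
Each of the 3 remaining characters creates one node.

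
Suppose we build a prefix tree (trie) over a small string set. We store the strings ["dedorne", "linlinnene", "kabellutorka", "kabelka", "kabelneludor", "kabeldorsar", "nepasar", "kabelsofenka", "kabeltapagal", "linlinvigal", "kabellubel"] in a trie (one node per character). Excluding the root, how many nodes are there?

For each word, the new-node count is its length minus the longest prefix already in the trie:
  "dedorne" → 7 new (d, e, d, o, r, n, e)
  "linlinnene" → 10 new (l, i, n, l, i, n, n, e, n, e)
  "kabellutorka" → 12 new (k, a, b, e, l, l, u, t, o, r, k, a)
  "kabelka" → prefix "kabel" already present; 2 new (k, a)
  "kabelneludor" → prefix "kabel" already present; 7 new (n, e, l, u, d, o, r)
  "kabeldorsar" → prefix "kabel" already present; 6 new (d, o, r, s, a, r)
  "nepasar" → 7 new (n, e, p, a, s, a, r)
  "kabelsofenka" → prefix "kabel" already present; 7 new (s, o, f, e, n, k, a)
  "kabeltapagal" → prefix "kabel" already present; 7 new (t, a, p, a, g, a, l)
  "linlinvigal" → prefix "linlin" already present; 5 new (v, i, g, a, l)
  "kabellubel" → prefix "kabellu" already present; 3 new (b, e, l)
Total nodes = 7 + 10 + 12 + 2 + 7 + 6 + 7 + 7 + 7 + 5 + 3 = 73

73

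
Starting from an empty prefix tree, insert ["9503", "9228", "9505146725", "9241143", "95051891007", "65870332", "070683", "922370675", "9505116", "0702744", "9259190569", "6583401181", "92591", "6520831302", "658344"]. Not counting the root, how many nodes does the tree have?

75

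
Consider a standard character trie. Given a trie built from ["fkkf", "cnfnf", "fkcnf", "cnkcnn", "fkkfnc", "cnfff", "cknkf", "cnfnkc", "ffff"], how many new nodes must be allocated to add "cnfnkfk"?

"cnfnk" is already a path in the trie; the remaining "fk" must be added.
New nodes needed: |"cnfnkfk"| − 5 = 7 − 5 = 2.

2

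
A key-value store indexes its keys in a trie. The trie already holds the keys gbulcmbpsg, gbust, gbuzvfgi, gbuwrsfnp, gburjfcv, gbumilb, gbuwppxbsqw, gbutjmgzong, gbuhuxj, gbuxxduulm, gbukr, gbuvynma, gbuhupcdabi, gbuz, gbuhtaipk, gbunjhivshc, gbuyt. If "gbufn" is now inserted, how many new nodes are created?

2

"gbu" is already a path in the trie; the remaining "fn" must be added.
Each of the 2 remaining characters creates one node.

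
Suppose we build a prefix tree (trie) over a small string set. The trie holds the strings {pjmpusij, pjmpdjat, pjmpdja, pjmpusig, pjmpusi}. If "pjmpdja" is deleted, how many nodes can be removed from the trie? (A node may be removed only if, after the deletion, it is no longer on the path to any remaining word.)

0

After clearing the end-marker at "pjmpdja", prune upward until reaching a node still needed by another word.
Every node on "pjmpdja" is still needed (e.g. by "pjmpdjat"), so nothing is freed.
Nodes removed: 0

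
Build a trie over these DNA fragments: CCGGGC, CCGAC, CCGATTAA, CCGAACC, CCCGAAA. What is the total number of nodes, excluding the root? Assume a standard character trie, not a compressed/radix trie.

20

Count nodes per top-level branch (shared prefixes stored once):
  'C'-branch (CCCGAAA, CCGAACC, CCGAC, CCGATTAA, CCGGGC): 20 nodes
Sum: 20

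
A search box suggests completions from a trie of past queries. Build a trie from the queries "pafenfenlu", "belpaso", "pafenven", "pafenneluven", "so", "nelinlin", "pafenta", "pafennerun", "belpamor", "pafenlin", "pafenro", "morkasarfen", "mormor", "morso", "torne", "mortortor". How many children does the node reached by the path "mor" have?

Walk "mor" from the root, arriving at one node.
Distinct next characters after "mor": k, m, s, t.
That node has 4 child edges.

4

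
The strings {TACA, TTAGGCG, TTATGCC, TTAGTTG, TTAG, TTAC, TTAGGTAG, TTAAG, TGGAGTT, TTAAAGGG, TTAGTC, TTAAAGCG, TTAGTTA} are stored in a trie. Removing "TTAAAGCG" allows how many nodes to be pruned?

After clearing the end-marker at "TTAAAGCG", prune upward until reaching a node still needed by another word.
The suffix "CG" (2 nodes) is used only by "TTAAAGCG"; the node for "TTAAAG" still has the child "G", so pruning stops there.
Nodes removed: 2

2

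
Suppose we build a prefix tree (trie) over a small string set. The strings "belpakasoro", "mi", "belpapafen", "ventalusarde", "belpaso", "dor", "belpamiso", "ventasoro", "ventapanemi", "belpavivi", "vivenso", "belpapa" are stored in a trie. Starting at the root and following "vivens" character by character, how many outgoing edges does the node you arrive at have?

1

The children of the "vivens" node are the distinct next characters among strings starting with "vivens".
Distinct next characters after "vivens": o.
That node has 1 child edge.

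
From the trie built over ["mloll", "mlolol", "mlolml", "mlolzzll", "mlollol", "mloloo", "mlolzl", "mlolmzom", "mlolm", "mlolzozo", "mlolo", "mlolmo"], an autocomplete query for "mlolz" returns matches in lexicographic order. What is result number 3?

mlolzzll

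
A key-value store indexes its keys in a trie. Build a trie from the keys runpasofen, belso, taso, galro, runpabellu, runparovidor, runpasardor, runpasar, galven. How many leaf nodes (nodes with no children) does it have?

8

A leaf is a node with no children — equivalently, the end of a word that is not a proper prefix of any other stored word.
Those words: "belso", "galro", "galven", "runpabellu", "runparovidor", "runpasardor", "runpasofen", "taso"
Leaf count: 8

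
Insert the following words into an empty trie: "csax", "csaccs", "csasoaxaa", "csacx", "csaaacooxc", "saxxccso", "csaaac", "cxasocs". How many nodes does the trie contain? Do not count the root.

35

Insert word by word; a character creates a node only if that edge doesn't already exist:
  "csax" → 4 new (c, s, a, x)
  "csaccs" → prefix "csa" already present; 3 new (c, c, s)
  "csasoaxaa" → prefix "csa" already present; 6 new (s, o, a, x, a, a)
  "csacx" → prefix "csac" already present; 1 new (x)
  "csaaacooxc" → prefix "csa" already present; 7 new (a, a, c, o, o, x, c)
  "saxxccso" → 8 new (s, a, x, x, c, c, s, o)
  "csaaac" → prefix "csaaac" already present; 0 new (none)
  "cxasocs" → prefix "c" already present; 6 new (x, a, s, o, c, s)
Total nodes = 4 + 3 + 6 + 1 + 7 + 8 + 0 + 6 = 35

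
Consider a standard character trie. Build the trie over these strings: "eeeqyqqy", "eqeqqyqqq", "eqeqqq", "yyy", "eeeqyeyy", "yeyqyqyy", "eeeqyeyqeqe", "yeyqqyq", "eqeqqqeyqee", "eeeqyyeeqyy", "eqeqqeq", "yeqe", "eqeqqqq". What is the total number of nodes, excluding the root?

Trace insertions, counting only characters that open a new branch:
  "eeeqyqqy" → 8 new (e, e, e, q, y, q, q, y)
  "eqeqqyqqq" → prefix "e" already present; 8 new (q, e, q, q, y, q, q, q)
  "eqeqqq" → prefix "eqeqq" already present; 1 new (q)
  "yyy" → 3 new (y, y, y)
  "eeeqyeyy" → prefix "eeeqy" already present; 3 new (e, y, y)
  "yeyqyqyy" → prefix "y" already present; 7 new (e, y, q, y, q, y, y)
  "eeeqyeyqeqe" → prefix "eeeqyey" already present; 4 new (q, e, q, e)
  "yeyqqyq" → prefix "yeyq" already present; 3 new (q, y, q)
  "eqeqqqeyqee" → prefix "eqeqqq" already present; 5 new (e, y, q, e, e)
  "eeeqyyeeqyy" → prefix "eeeqy" already present; 6 new (y, e, e, q, y, y)
  "eqeqqeq" → prefix "eqeqq" already present; 2 new (e, q)
  "yeqe" → prefix "ye" already present; 2 new (q, e)
  "eqeqqqq" → prefix "eqeqqq" already present; 1 new (q)
Total nodes = 8 + 8 + 1 + 3 + 3 + 7 + 4 + 3 + 5 + 6 + 2 + 2 + 1 = 53

53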